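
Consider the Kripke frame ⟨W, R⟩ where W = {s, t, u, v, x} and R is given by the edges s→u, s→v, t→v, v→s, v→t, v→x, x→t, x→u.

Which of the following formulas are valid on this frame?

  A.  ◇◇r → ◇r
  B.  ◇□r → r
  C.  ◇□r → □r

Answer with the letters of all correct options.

none

R is not symmetric: s R u but not u R s.
R is not transitive: s R v and v R s but not s R s.
R is not euclidean: s R u and s R v but not u R v.
(A) ◇◇r → ◇r is the dual of axiom 4, which corresponds to transitivity. R is not transitive — not valid.
(B) ◇□r → r is the dual of axiom B, which corresponds to symmetry. R is not symmetric — not valid.
(C) ◇□r → □r is the dual of axiom 5, which corresponds to the euclidean property. R is not euclidean — not valid.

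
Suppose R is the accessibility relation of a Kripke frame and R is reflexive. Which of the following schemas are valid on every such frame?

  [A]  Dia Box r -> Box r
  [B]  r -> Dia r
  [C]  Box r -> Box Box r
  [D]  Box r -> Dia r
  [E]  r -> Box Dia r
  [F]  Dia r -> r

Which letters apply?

A reflexive relation is serial.
(A) Dia Box r -> Box r (the dual of axiom 5) characterises the euclidean frames. Such an R need not be euclidean — not valid.
(B) the dual of axiom T: valid iff R is reflexive. Every such R is reflexive — valid.
(C) axiom 4: valid iff R is transitive. Such an R need not be transitive — not valid.
(D) Box r -> Dia r is axiom D, which corresponds to seriality. Every such R is serial — valid.
(E) r -> Box Dia r is axiom B, which corresponds to symmetry. Such an R need not be symmetric — not valid.
(F) Dia r -> r is valid only on frames where every R-edge is a self-loop. Such an R need not be a subset of the identity — not valid.

B, D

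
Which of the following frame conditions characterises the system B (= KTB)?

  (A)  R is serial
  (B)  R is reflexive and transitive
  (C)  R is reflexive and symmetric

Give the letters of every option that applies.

(A) this class determines D, not B (= KTB).
(B) this class determines S4, not B (= KTB).
(C) B (= KTB) is sound and complete for exactly this class.

C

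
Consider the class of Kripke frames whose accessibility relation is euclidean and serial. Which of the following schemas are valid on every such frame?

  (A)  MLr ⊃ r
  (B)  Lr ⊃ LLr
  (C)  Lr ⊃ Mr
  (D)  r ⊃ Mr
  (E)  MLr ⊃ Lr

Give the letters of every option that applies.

C, E

(A) MLr ⊃ r (the dual of axiom B) characterises the symmetric frames. Such an R need not be symmetric — not valid.
(B) axiom 4: valid iff R is transitive. Such an R need not be transitive — not valid.
(C) axiom D: valid iff R is serial. Every such R is serial — valid.
(D) r ⊃ Mr (the dual of axiom T) characterises the reflexive frames. Such an R need not be reflexive — not valid.
(E) MLr ⊃ Lr is the dual of axiom 5, which corresponds to the euclidean property. Every such R is euclidean — valid.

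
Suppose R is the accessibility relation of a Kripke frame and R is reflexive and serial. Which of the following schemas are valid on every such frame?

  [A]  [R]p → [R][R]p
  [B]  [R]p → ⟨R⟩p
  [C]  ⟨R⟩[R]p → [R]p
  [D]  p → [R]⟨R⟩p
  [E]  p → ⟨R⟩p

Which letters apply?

(A) [R]p → [R][R]p is axiom 4; it is valid on a frame exactly when R is transitive. Such an R need not be transitive, so not valid.
(B) [R]p → ⟨R⟩p (axiom D) characterises the serial frames. Every such R is serial — valid.
(C) ⟨R⟩[R]p → [R]p is the dual of axiom 5; it is valid on a frame exactly when R is euclidean. Such an R need not be euclidean, so not valid.
(D) p → [R]⟨R⟩p is axiom B; it is valid on a frame exactly when R is symmetric. Such an R need not be symmetric, so not valid.
(E) p → ⟨R⟩p is the dual of axiom T, which corresponds to reflexivity. Every such R is reflexive — valid.

B, E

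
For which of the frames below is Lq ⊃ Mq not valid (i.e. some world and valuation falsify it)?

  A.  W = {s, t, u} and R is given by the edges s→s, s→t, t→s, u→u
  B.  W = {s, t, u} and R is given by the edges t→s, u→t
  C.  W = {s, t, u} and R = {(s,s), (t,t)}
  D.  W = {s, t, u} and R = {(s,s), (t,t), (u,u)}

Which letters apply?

B, C

The schema Lq ⊃ Mq is axiom D; it is valid on a frame iff R is serial.
(A) R is serial (every world has an R-successor), so the schema is valid here.
(B) R is not serial (s has no R-successor), so the schema fails here.
(C) R is not serial (u has no R-successor), so the schema fails here.
(D) R is serial (every world has an R-successor), so the schema is valid here.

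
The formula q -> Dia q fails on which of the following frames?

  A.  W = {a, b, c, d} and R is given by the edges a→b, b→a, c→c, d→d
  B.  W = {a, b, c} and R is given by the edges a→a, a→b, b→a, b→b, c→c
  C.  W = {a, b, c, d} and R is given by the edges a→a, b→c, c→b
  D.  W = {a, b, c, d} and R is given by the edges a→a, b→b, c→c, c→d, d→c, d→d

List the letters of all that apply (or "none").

A, C

The schema q -> Dia q is the dual of axiom T; it is valid on a frame iff R is reflexive.
(A) R is not reflexive (not a R a), so the schema fails here.
(B) R is reflexive (each world relates to itself), so the schema is valid here.
(C) R is not reflexive (not b R b), so the schema fails here.
(D) R is reflexive (each world relates to itself), so the schema is valid here.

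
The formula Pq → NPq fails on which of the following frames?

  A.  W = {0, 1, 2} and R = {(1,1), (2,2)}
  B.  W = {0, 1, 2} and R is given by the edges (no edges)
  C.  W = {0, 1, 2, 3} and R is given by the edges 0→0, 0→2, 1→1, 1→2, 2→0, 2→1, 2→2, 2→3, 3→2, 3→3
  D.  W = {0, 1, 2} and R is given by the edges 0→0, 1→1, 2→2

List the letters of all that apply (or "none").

The schema Pq → NPq is axiom 5; it is valid on a frame iff R is euclidean.
(A) R is euclidean (any two R-successors of the same world are R-related), so the schema is valid here.
(B) R is euclidean (any two R-successors of the same world are R-related), so the schema is valid here.
(C) R is not euclidean (2 R 0 and 2 R 1 but not 0 R 1), so the schema fails here.
(D) R is euclidean (any two R-successors of the same world are R-related), so the schema is valid here.

C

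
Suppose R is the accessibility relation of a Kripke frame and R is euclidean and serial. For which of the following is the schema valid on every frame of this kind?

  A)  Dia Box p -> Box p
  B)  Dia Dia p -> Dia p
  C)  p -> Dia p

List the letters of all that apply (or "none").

(A) Dia Box p -> Box p (the dual of axiom 5) characterises the euclidean frames. Every such R is euclidean — valid.
(B) Dia Dia p -> Dia p is the dual of axiom 4, which corresponds to transitivity. Such an R need not be transitive — not valid.
(C) p -> Dia p is the dual of axiom T; it is valid on a frame exactly when R is reflexive. Such an R need not be reflexive, so not valid.

A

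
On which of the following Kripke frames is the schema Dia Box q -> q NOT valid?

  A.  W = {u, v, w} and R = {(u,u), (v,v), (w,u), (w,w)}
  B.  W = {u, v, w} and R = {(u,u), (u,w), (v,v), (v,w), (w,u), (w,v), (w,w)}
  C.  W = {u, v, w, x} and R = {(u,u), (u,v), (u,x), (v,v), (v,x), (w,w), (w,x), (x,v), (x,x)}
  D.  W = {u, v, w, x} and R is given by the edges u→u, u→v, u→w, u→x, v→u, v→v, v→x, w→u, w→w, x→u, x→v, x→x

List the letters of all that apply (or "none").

A, C

The schema Dia Box q -> q is the dual of axiom B; it is valid on a frame iff R is symmetric.
(A) R is not symmetric (w R u but not u R w), so the schema fails here.
(B) R is symmetric (every R-edge is matched by its reverse), so the schema is valid here.
(C) R is not symmetric (u R v but not v R u), so the schema fails here.
(D) R is symmetric (every R-edge is matched by its reverse), so the schema is valid here.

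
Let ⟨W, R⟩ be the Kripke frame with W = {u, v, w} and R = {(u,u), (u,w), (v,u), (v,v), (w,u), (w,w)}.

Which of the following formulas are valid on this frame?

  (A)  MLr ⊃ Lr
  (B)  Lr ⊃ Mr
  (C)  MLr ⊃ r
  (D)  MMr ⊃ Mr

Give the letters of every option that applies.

B

R is not symmetric: v R u but not u R v.
R is not transitive: v R u and u R w but not v R w.
R is not euclidean: v R u and v R v but not u R v.
R is serial: every world has an R-successor.
(A) MLr ⊃ Lr is the dual of axiom 5, which corresponds to the euclidean property. R is not euclidean — not valid.
(B) Lr ⊃ Mr is axiom D, which corresponds to seriality. R is serial — valid.
(C) the dual of axiom B: valid iff R is symmetric. R is not symmetric — not valid.
(D) MMr ⊃ Mr is the dual of axiom 4; it is valid on a frame exactly when R is transitive. R is not transitive, so not valid.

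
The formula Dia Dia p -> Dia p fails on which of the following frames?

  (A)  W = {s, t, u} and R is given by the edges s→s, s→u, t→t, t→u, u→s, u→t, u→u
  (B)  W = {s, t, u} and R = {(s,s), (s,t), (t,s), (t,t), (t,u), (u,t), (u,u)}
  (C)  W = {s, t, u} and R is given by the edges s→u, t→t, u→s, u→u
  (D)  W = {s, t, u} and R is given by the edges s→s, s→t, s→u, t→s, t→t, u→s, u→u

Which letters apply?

The schema Dia Dia p -> Dia p is the dual of axiom 4; it is valid on a frame iff R is transitive.
(A) R is not transitive (s R u and u R t but not s R t), so the schema fails here.
(B) R is not transitive (s R t and t R u but not s R u), so the schema fails here.
(C) R is not transitive (s R u and u R s but not s R s), so the schema fails here.
(D) R is not transitive (t R s and s R u but not t R u), so the schema fails here.

A, B, C, D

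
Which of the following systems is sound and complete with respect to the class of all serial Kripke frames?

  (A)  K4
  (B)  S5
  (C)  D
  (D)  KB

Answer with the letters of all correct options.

C

(A) K4 is determined by the class of transitive frames.
(B) S5 is determined by the class of reflexive, symmetric, and transitive frames.
(C) D is determined by exactly this class.
(D) KB is determined by the class of symmetric frames.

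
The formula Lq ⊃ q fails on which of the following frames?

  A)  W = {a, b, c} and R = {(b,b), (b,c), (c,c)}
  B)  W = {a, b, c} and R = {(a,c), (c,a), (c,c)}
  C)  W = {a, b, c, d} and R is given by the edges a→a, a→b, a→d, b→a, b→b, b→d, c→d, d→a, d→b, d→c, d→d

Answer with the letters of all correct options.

A, B, C

The schema Lq ⊃ q is axiom T; it is valid on a frame iff R is reflexive.
(A) R is not reflexive (not a R a), so the schema fails here.
(B) R is not reflexive (not a R a), so the schema fails here.
(C) R is not reflexive (not c R c), so the schema fails here.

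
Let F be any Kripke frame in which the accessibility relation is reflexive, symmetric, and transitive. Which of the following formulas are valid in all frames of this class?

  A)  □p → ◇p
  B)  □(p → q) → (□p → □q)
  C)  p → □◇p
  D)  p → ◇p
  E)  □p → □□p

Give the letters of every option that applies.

A, B, C, D, E

A relation that is reflexive, symmetric, and transitive is also euclidean and serial.
(A) axiom D: valid iff R is serial. Every such R is serial — valid.
(B) □(p → q) → (□p → □q) is axiom K, valid on every Kripke frame — valid.
(C) p → □◇p is axiom B; it is valid on a frame exactly when R is symmetric. Every such R is symmetric, so valid.
(D) p → ◇p is the dual of axiom T, which corresponds to reflexivity. Every such R is reflexive — valid.
(E) □p → □□p is axiom 4; it is valid on a frame exactly when R is transitive. Every such R is transitive, so valid.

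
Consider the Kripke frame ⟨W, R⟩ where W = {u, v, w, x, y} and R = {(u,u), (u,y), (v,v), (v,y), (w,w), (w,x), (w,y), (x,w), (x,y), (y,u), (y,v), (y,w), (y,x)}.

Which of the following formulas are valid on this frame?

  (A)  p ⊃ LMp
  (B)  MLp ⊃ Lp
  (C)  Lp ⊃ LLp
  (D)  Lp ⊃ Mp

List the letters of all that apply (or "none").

R is symmetric: every R-edge is matched by its reverse.
R is not transitive: u R y and y R v but not u R v.
R is not euclidean: y R u and y R v but not u R v.
R is serial: every world has an R-successor.
(A) p ⊃ LMp is axiom B; it is valid on a frame exactly when R is symmetric. R is symmetric, so valid.
(B) MLp ⊃ Lp is the dual of axiom 5; it is valid on a frame exactly when R is euclidean. R is not euclidean, so not valid.
(C) Lp ⊃ LLp is axiom 4; it is valid on a frame exactly when R is transitive. R is not transitive, so not valid.
(D) Lp ⊃ Mp is axiom D; it is valid on a frame exactly when R is serial. R is serial, so valid.

A, D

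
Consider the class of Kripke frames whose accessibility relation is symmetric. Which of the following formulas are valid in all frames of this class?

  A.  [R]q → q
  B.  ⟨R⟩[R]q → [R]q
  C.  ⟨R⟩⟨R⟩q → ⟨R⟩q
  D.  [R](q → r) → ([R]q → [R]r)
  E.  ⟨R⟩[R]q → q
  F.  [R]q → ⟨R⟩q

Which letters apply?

(A) [R]q → q is axiom T; it is valid on a frame exactly when R is reflexive. Such an R need not be reflexive, so not valid.
(B) ⟨R⟩[R]q → [R]q is the dual of axiom 5; it is valid on a frame exactly when R is euclidean. Such an R need not be euclidean, so not valid.
(C) the dual of axiom 4: valid iff R is transitive. Such an R need not be transitive — not valid.
(D) [R](q → r) → ([R]q → [R]r) is the K axiom; it holds on all frames — valid.
(E) ⟨R⟩[R]q → q is the dual of axiom B; it is valid on a frame exactly when R is symmetric. Every such R is symmetric, so valid.
(F) [R]q → ⟨R⟩q (axiom D) characterises the serial frames. Such an R need not be serial — not valid.

D, E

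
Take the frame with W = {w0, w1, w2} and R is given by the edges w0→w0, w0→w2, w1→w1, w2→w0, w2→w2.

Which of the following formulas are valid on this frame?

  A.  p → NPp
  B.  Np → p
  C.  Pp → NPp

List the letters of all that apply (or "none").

A, B, C

R is reflexive: each world relates to itself.
R is symmetric: every R-edge is matched by its reverse.
R is euclidean: any two R-successors of the same world are R-related.
(A) p → NPp is axiom B; it is valid on a frame exactly when R is symmetric. R is symmetric, so valid.
(B) Np → p is axiom T, which corresponds to reflexivity. R is reflexive — valid.
(C) Pp → NPp (axiom 5) characterises the euclidean frames. R is euclidean — valid.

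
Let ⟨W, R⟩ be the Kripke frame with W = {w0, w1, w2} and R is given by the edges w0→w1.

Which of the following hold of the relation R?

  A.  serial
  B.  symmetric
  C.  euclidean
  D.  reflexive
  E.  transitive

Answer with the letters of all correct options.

E

(A) not serial: w1 has no R-successor.
(B) not symmetric: w0 R w1 but not w1 R w0.
(C) not euclidean: w0 R w1 and w0 R w1 but not w1 R w1.
(D) not reflexive: not w0 R w0.
(E) transitive: R is closed under composition.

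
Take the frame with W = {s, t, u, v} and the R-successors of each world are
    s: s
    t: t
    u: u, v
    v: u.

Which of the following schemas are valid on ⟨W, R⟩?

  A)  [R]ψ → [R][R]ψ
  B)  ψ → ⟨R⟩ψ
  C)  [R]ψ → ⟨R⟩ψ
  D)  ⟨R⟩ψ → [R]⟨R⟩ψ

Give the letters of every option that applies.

C

R is not reflexive: not v R v.
R is not transitive: v R u and u R v but not v R v.
R is not euclidean: u R v and u R v but not v R v.
R is serial: every world has an R-successor.
(A) [R]ψ → [R][R]ψ is axiom 4; it is valid on a frame exactly when R is transitive. R is not transitive, so not valid.
(B) ψ → ⟨R⟩ψ (the dual of axiom T) characterises the reflexive frames. R is not reflexive — not valid.
(C) [R]ψ → ⟨R⟩ψ is axiom D; it is valid on a frame exactly when R is serial. R is serial, so valid.
(D) ⟨R⟩ψ → [R]⟨R⟩ψ is axiom 5; it is valid on a frame exactly when R is euclidean. R is not euclidean, so not valid.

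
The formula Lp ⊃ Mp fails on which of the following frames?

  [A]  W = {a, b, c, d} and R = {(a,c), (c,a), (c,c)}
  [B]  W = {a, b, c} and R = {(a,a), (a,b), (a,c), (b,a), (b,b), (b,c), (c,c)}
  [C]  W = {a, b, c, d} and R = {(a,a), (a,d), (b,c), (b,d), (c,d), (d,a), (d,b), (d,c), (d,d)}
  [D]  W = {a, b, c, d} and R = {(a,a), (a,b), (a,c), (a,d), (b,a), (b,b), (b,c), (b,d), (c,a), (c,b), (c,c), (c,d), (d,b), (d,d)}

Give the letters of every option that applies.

The schema Lp ⊃ Mp is axiom D; it is valid on a frame iff R is serial.
(A) R is not serial (b has no R-successor), so the schema fails here.
(B) R is serial (every world has an R-successor), so the schema is valid here.
(C) R is serial (every world has an R-successor), so the schema is valid here.
(D) R is serial (every world has an R-successor), so the schema is valid here.

A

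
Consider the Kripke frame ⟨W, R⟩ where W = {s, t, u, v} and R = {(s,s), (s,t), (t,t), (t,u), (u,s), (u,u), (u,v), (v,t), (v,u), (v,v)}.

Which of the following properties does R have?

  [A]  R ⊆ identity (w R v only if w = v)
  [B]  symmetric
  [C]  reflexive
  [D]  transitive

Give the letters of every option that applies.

C

(A) not ⊆ identity: s R t with s ≠ t.
(B) not symmetric: s R t but not t R s.
(C) reflexive: each world relates to itself.
(D) not transitive: s R t and t R u but not s R u.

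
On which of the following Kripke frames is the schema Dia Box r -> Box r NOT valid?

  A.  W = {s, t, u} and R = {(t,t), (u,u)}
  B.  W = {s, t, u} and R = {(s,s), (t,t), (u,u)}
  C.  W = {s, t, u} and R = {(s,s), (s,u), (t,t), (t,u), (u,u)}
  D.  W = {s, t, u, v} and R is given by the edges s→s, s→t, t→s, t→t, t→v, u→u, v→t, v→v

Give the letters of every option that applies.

The schema Dia Box r -> Box r is the dual of axiom 5; it is valid on a frame iff R is euclidean.
(A) R is euclidean (any two R-successors of the same world are R-related), so the schema is valid here.
(B) R is euclidean (any two R-successors of the same world are R-related), so the schema is valid here.
(C) R is not euclidean (s R u and s R s but not u R s), so the schema fails here.
(D) R is not euclidean (t R s and t R v but not s R v), so the schema fails here.

C, D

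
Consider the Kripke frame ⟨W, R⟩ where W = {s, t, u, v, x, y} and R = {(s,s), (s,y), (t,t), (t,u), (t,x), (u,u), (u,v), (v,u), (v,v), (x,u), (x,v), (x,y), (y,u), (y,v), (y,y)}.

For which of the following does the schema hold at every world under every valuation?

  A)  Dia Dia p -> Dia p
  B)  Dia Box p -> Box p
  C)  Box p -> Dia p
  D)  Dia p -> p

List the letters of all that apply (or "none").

R is not transitive: s R y and y R u but not s R u.
R is not euclidean: s R y and s R s but not y R s.
R is serial: every world has an R-successor.
R is not a subset of the identity: s R y with s ≠ y.
(A) the dual of axiom 4: valid iff R is transitive. R is not transitive — not valid.
(B) Dia Box p -> Box p (the dual of axiom 5) characterises the euclidean frames. R is not euclidean — not valid.
(C) Box p -> Dia p (axiom D) characterises the serial frames. R is serial — valid.
(D) Dia p -> p (the converse of T) corresponds to R being a subset of the identity. Here R ⊄ identity, so not valid.

C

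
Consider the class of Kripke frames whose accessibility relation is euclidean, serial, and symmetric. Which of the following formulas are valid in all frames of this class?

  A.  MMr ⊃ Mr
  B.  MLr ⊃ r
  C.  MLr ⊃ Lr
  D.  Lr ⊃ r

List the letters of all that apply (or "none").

Serial, symmetric and euclidean together give transitive (from symmetry + euclidean) and then reflexive; the relation is an equivalence.
(A) MMr ⊃ Mr is the dual of axiom 4, which corresponds to transitivity. Every such R is transitive — valid.
(B) MLr ⊃ r (the dual of axiom B) characterises the symmetric frames. Every such R is symmetric — valid.
(C) the dual of axiom 5: valid iff R is euclidean. Every such R is euclidean — valid.
(D) Lr ⊃ r is axiom T, which corresponds to reflexivity. Every such R is reflexive — valid.

A, B, C, D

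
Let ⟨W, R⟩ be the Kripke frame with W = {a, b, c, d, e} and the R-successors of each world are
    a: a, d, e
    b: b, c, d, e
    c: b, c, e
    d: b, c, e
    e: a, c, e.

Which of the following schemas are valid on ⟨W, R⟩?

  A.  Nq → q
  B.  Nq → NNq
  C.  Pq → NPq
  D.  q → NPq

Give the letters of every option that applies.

R is not reflexive: not d R d.
R is not symmetric: a R d but not d R a.
R is not transitive: a R d and d R b but not a R b.
R is not euclidean: a R d and a R a but not d R a.
(A) axiom T: valid iff R is reflexive. R is not reflexive — not valid.
(B) axiom 4: valid iff R is transitive. R is not transitive — not valid.
(C) axiom 5: valid iff R is euclidean. R is not euclidean — not valid.
(D) q → NPq is axiom B, which corresponds to symmetry. R is not symmetric — not valid.

none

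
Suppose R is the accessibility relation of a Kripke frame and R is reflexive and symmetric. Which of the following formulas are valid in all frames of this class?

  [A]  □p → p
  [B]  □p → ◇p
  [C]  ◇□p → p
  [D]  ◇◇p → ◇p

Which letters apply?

Reflexive relations are serial.
(A) □p → p is axiom T; it is valid on a frame exactly when R is reflexive. Every such R is reflexive, so valid.
(B) □p → ◇p is axiom D; it is valid on a frame exactly when R is serial. Every such R is serial, so valid.
(C) ◇□p → p is the dual of axiom B, which corresponds to symmetry. Every such R is symmetric — valid.
(D) ◇◇p → ◇p (the dual of axiom 4) characterises the transitive frames. Such an R need not be transitive — not valid.

A, B, C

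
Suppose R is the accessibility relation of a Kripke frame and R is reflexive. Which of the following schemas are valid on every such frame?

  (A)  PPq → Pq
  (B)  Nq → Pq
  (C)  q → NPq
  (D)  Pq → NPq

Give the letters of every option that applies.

A reflexive relation is serial.
(A) PPq → Pq is the dual of axiom 4; it is valid on a frame exactly when R is transitive. Such an R need not be transitive, so not valid.
(B) Nq → Pq is axiom D; it is valid on a frame exactly when R is serial. Every such R is serial, so valid.
(C) axiom B: valid iff R is symmetric. Such an R need not be symmetric — not valid.
(D) Pq → NPq (axiom 5) characterises the euclidean frames. Such an R need not be euclidean — not valid.

B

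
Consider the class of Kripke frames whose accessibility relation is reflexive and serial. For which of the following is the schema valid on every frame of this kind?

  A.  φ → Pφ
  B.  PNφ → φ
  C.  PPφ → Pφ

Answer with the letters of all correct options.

(A) the dual of axiom T: valid iff R is reflexive. Every such R is reflexive — valid.
(B) PNφ → φ is the dual of axiom B, which corresponds to symmetry. Such an R need not be symmetric — not valid.
(C) the dual of axiom 4: valid iff R is transitive. Such an R need not be transitive — not valid.

A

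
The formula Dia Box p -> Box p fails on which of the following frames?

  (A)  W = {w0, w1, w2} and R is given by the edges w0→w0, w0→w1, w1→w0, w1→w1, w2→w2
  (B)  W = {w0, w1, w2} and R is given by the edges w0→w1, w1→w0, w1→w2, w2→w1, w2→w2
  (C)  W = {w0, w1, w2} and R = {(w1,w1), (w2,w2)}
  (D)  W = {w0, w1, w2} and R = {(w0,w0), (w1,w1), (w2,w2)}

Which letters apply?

The schema Dia Box p -> Box p is the dual of axiom 5; it is valid on a frame iff R is euclidean.
(A) R is euclidean (any two R-successors of the same world are R-related), so the schema is valid here.
(B) R is not euclidean (w1 R w0 and w1 R w2 but not w0 R w2), so the schema fails here.
(C) R is euclidean (any two R-successors of the same world are R-related), so the schema is valid here.
(D) R is euclidean (any two R-successors of the same world are R-related), so the schema is valid here.

B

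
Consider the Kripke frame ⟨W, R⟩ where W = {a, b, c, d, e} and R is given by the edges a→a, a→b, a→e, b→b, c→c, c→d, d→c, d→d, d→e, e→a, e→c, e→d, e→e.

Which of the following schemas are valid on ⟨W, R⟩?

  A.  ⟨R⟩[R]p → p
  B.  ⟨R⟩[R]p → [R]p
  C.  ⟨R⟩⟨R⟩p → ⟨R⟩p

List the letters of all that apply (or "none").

R is not symmetric: a R b but not b R a.
R is not transitive: a R e and e R c but not a R c.
R is not euclidean: a R b and a R a but not b R a.
(A) the dual of axiom B: valid iff R is symmetric. R is not symmetric — not valid.
(B) ⟨R⟩[R]p → [R]p is the dual of axiom 5; it is valid on a frame exactly when R is euclidean. R is not euclidean, so not valid.
(C) the dual of axiom 4: valid iff R is transitive. R is not transitive — not valid.

none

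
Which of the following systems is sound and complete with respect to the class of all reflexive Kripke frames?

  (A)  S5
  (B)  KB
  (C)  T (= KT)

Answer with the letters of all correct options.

(A) S5 is determined by the class of reflexive, symmetric, and transitive frames.
(B) KB is determined by the class of symmetric frames.
(C) T (= KT) is determined by exactly this class.

C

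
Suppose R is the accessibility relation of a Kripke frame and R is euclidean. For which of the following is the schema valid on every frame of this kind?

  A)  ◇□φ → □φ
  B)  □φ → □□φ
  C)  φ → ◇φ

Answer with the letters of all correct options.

(A) ◇□φ → □φ is the dual of axiom 5; it is valid on a frame exactly when R is euclidean. Every such R is euclidean, so valid.
(B) □φ → □□φ is axiom 4; it is valid on a frame exactly when R is transitive. Such an R need not be transitive, so not valid.
(C) φ → ◇φ is the dual of axiom T; it is valid on a frame exactly when R is reflexive. Such an R need not be reflexive, so not valid.

A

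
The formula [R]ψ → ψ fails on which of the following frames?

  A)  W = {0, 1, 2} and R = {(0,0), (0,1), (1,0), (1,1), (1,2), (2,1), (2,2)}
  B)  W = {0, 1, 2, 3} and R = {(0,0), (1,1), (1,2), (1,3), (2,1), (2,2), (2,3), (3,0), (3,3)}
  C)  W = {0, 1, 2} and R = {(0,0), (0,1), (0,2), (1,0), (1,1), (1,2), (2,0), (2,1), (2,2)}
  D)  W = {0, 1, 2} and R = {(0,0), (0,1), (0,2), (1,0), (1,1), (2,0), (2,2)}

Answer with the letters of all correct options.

The schema [R]ψ → ψ is axiom T; it is valid on a frame iff R is reflexive.
(A) R is reflexive (each world relates to itself), so the schema is valid here.
(B) R is reflexive (each world relates to itself), so the schema is valid here.
(C) R is reflexive (each world relates to itself), so the schema is valid here.
(D) R is reflexive (each world relates to itself), so the schema is valid here.

none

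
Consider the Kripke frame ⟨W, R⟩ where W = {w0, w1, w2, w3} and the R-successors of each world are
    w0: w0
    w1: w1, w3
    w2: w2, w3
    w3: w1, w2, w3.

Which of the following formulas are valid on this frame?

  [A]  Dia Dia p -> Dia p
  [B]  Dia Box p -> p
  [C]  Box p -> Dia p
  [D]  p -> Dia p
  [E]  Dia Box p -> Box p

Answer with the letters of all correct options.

R is reflexive: each world relates to itself.
R is symmetric: every R-edge is matched by its reverse.
R is not transitive: w1 R w3 and w3 R w2 but not w1 R w2.
R is not euclidean: w3 R w1 and w3 R w2 but not w1 R w2.
R is serial: every world has an R-successor.
(A) Dia Dia p -> Dia p is the dual of axiom 4; it is valid on a frame exactly when R is transitive. R is not transitive, so not valid.
(B) Dia Box p -> p (the dual of axiom B) characterises the symmetric frames. R is symmetric — valid.
(C) Box p -> Dia p is axiom D; it is valid on a frame exactly when R is serial. R is serial, so valid.
(D) p -> Dia p (the dual of axiom T) characterises the reflexive frames. R is reflexive — valid.
(E) Dia Box p -> Box p is the dual of axiom 5, which corresponds to the euclidean property. R is not euclidean — not valid.

B, C, D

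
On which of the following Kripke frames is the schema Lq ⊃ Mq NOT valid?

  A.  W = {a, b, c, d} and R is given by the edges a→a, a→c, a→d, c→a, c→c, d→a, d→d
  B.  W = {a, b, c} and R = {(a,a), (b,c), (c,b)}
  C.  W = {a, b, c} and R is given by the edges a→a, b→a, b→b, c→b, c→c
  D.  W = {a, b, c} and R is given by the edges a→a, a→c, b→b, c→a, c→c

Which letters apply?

The schema Lq ⊃ Mq is axiom D; it is valid on a frame iff R is serial.
(A) R is not serial (b has no R-successor), so the schema fails here.
(B) R is serial (every world has an R-successor), so the schema is valid here.
(C) R is serial (every world has an R-successor), so the schema is valid here.
(D) R is serial (every world has an R-successor), so the schema is valid here.

A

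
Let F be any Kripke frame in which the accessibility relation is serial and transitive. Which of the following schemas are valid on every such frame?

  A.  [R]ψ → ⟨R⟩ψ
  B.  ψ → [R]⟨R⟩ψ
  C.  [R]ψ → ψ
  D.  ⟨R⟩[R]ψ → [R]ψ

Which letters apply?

(A) [R]ψ → ⟨R⟩ψ is axiom D; it is valid on a frame exactly when R is serial. Every such R is serial, so valid.
(B) ψ → [R]⟨R⟩ψ is axiom B; it is valid on a frame exactly when R is symmetric. Such an R need not be symmetric, so not valid.
(C) axiom T: valid iff R is reflexive. Such an R need not be reflexive — not valid.
(D) ⟨R⟩[R]ψ → [R]ψ is the dual of axiom 5; it is valid on a frame exactly when R is euclidean. Such an R need not be euclidean, so not valid.

A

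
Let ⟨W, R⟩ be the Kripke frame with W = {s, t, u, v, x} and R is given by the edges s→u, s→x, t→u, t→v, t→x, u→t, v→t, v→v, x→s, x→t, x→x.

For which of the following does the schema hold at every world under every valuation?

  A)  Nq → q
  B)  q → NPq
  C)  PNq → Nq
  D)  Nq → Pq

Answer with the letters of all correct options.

R is not reflexive: not s R s.
R is not symmetric: s R u but not u R s.
R is not euclidean: s R u and s R x but not u R x.
R is serial: every world has an R-successor.
(A) Nq → q is axiom T; it is valid on a frame exactly when R is reflexive. R is not reflexive, so not valid.
(B) q → NPq is axiom B; it is valid on a frame exactly when R is symmetric. R is not symmetric, so not valid.
(C) PNq → Nq is the dual of axiom 5, which corresponds to the euclidean property. R is not euclidean — not valid.
(D) Nq → Pq is axiom D, which corresponds to seriality. R is serial — valid.

D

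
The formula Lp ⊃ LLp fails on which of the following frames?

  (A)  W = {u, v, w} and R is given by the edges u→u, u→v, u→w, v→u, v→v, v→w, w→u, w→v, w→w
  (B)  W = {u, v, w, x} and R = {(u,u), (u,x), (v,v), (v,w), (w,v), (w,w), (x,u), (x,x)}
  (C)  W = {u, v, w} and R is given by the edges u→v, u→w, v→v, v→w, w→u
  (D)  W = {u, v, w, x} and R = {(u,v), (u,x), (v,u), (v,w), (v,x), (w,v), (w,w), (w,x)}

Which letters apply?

C, D

The schema Lp ⊃ LLp is axiom 4; it is valid on a frame iff R is transitive.
(A) R is transitive (R is closed under composition), so the schema is valid here.
(B) R is transitive (R is closed under composition), so the schema is valid here.
(C) R is not transitive (u R w and w R u but not u R u), so the schema fails here.
(D) R is not transitive (u R v and v R u but not u R u), so the schema fails here.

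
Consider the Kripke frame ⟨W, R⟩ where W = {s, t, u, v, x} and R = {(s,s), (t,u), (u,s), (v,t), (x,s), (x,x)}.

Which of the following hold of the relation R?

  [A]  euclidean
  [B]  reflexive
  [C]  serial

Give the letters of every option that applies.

(A) not euclidean: x R s and x R x but not s R x.
(B) not reflexive: not t R t.
(C) serial: every world has an R-successor.

C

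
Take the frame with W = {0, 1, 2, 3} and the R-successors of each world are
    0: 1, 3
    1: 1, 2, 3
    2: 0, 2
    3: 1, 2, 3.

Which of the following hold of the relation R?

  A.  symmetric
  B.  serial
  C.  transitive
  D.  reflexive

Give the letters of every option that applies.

(A) not symmetric: 0 R 1 but not 1 R 0.
(B) serial: every world has an R-successor.
(C) not transitive: 0 R 1 and 1 R 2 but not 0 R 2.
(D) not reflexive: not 0 R 0.

B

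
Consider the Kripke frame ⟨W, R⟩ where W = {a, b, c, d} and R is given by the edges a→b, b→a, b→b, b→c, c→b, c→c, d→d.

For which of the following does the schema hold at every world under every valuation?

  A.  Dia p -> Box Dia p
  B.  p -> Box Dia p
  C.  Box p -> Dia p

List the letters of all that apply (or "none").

R is symmetric: every R-edge is matched by its reverse.
R is not euclidean: b R a and b R c but not a R c.
R is serial: every world has an R-successor.
(A) axiom 5: valid iff R is euclidean. R is not euclidean — not valid.
(B) axiom B: valid iff R is symmetric. R is symmetric — valid.
(C) Box p -> Dia p (axiom D) characterises the serial frames. R is serial — valid.

B, C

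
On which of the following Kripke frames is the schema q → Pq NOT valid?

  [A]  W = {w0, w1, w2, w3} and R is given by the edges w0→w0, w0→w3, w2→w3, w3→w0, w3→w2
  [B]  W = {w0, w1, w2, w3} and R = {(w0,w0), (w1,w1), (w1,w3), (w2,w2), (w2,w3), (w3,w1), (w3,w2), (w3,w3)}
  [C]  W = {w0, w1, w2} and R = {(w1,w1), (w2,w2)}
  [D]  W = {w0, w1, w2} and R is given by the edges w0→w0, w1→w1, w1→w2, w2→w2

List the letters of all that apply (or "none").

A, C

The schema q → Pq is the dual of axiom T; it is valid on a frame iff R is reflexive.
(A) R is not reflexive (not w1 R w1), so the schema fails here.
(B) R is reflexive (each world relates to itself), so the schema is valid here.
(C) R is not reflexive (not w0 R w0), so the schema fails here.
(D) R is reflexive (each world relates to itself), so the schema is valid here.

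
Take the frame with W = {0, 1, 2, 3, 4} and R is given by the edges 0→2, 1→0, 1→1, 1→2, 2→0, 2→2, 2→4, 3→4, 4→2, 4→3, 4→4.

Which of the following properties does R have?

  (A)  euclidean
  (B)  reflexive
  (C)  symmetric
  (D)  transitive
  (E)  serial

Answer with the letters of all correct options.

E

(A) not euclidean: 1 R 0 and 1 R 1 but not 0 R 1.
(B) not reflexive: not 0 R 0.
(C) not symmetric: 1 R 0 but not 0 R 1.
(D) not transitive: 0 R 2 and 2 R 0 but not 0 R 0.
(E) serial: every world has an R-successor.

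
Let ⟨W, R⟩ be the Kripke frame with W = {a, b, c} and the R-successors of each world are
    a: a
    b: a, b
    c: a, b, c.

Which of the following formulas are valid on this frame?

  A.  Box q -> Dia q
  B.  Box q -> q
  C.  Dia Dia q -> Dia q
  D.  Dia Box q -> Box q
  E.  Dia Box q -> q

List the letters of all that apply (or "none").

A, B, C

R is reflexive: each world relates to itself.
R is not symmetric: b R a but not a R b.
R is transitive: R is closed under composition.
R is not euclidean: b R a and b R b but not a R b.
R is serial: every world has an R-successor.
(A) Box q -> Dia q is axiom D; it is valid on a frame exactly when R is serial. R is serial, so valid.
(B) Box q -> q is axiom T, which corresponds to reflexivity. R is reflexive — valid.
(C) Dia Dia q -> Dia q is the dual of axiom 4; it is valid on a frame exactly when R is transitive. R is transitive, so valid.
(D) Dia Box q -> Box q is the dual of axiom 5; it is valid on a frame exactly when R is euclidean. R is not euclidean, so not valid.
(E) Dia Box q -> q is the dual of axiom B, which corresponds to symmetry. R is not symmetric — not valid.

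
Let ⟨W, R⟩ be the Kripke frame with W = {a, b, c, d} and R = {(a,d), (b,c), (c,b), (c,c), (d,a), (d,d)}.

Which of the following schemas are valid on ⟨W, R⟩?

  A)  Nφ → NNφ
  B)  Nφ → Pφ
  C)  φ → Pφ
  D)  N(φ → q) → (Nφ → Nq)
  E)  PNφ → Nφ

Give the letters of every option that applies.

R is not reflexive: not a R a.
R is not transitive: a R d and d R a but not a R a.
R is not euclidean: c R b and c R b but not b R b.
R is serial: every world has an R-successor.
(A) Nφ → NNφ is axiom 4; it is valid on a frame exactly when R is transitive. R is not transitive, so not valid.
(B) Nφ → Pφ is axiom D, which corresponds to seriality. R is serial — valid.
(C) φ → Pφ (the dual of axiom T) characterises the reflexive frames. R is not reflexive — not valid.
(D) N(φ → q) → (Nφ → Nq) is axiom K, valid on every Kripke frame — valid.
(E) PNφ → Nφ is the dual of axiom 5; it is valid on a frame exactly when R is euclidean. R is not euclidean, so not valid.

B, D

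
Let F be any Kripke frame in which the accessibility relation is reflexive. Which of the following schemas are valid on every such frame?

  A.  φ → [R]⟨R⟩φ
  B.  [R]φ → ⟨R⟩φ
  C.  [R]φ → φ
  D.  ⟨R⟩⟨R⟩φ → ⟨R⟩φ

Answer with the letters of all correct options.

A reflexive relation is serial.
(A) axiom B: valid iff R is symmetric. Such an R need not be symmetric — not valid.
(B) axiom D: valid iff R is serial. Every such R is serial — valid.
(C) axiom T: valid iff R is reflexive. Every such R is reflexive — valid.
(D) the dual of axiom 4: valid iff R is transitive. Such an R need not be transitive — not valid.

B, C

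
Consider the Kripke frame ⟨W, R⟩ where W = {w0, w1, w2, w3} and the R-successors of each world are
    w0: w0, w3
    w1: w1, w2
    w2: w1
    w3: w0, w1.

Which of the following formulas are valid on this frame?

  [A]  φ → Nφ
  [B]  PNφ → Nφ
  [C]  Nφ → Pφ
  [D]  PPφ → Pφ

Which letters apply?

C

R is not transitive: w0 R w3 and w3 R w1 but not w0 R w1.
R is not euclidean: w3 R w0 and w3 R w1 but not w0 R w1.
R is serial: every world has an R-successor.
R is not a subset of the identity: w0 R w3 with w0 ≠ w3.
(A) φ → Nφ (equivalent to ◇p→p) corresponds to R being a subset of the identity. Here R ⊄ identity, so not valid.
(B) PNφ → Nφ (the dual of axiom 5) characterises the euclidean frames. R is not euclidean — not valid.
(C) Nφ → Pφ is axiom D; it is valid on a frame exactly when R is serial. R is serial, so valid.
(D) PPφ → Pφ is the dual of axiom 4, which corresponds to transitivity. R is not transitive — not valid.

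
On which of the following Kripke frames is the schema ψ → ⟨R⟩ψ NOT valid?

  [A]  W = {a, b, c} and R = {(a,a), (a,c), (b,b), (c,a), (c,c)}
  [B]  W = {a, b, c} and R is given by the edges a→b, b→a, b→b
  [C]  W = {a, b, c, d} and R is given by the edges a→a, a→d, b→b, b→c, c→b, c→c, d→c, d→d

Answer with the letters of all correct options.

B

The schema ψ → ⟨R⟩ψ is the dual of axiom T; it is valid on a frame iff R is reflexive.
(A) R is reflexive (each world relates to itself), so the schema is valid here.
(B) R is not reflexive (not a R a), so the schema fails here.
(C) R is reflexive (each world relates to itself), so the schema is valid here.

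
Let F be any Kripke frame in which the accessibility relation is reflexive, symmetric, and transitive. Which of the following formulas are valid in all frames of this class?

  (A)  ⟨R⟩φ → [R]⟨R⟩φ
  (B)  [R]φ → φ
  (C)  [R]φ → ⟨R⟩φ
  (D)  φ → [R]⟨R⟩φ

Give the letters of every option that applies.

A relation that is reflexive, symmetric, and transitive is also euclidean and serial.
(A) ⟨R⟩φ → [R]⟨R⟩φ is axiom 5, which corresponds to the euclidean property. Every such R is euclidean — valid.
(B) axiom T: valid iff R is reflexive. Every such R is reflexive — valid.
(C) axiom D: valid iff R is serial. Every such R is serial — valid.
(D) φ → [R]⟨R⟩φ is axiom B, which corresponds to symmetry. Every such R is symmetric — valid.

A, B, C, D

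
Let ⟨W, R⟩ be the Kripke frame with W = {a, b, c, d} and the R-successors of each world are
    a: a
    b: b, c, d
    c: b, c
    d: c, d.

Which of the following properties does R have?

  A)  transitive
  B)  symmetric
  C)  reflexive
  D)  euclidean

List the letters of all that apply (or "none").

C

(A) not transitive: c R b and b R d but not c R d.
(B) not symmetric: b R d but not d R b.
(C) reflexive: each world relates to itself.
(D) not euclidean: b R c and b R d but not c R d.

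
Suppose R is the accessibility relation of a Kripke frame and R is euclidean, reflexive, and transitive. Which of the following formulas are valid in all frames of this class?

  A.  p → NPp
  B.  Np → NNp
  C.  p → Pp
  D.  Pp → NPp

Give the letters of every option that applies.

A relation that is euclidean, reflexive, and transitive is also serial and symmetric.
(A) axiom B: valid iff R is symmetric. Every such R is symmetric — valid.
(B) Np → NNp is axiom 4; it is valid on a frame exactly when R is transitive. Every such R is transitive, so valid.
(C) p → Pp is the dual of axiom T, which corresponds to reflexivity. Every such R is reflexive — valid.
(D) Pp → NPp (axiom 5) characterises the euclidean frames. Every such R is euclidean — valid.

A, B, C, D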